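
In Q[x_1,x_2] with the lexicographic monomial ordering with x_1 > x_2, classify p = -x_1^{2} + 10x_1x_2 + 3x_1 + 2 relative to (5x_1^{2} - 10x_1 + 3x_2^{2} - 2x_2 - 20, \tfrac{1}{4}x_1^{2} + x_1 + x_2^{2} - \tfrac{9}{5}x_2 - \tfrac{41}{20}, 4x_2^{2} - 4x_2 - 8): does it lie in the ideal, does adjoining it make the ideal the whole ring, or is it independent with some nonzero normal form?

Adjoining -x_1^{2} + 10x_1x_2 + 3x_1 + 2 makes the ideal the whole ring: the system is inconsistent.

First compute the reduced Gröbner basis of I by Buchberger's algorithm.
f_1 = 5x_1^{2} - 10x_1 + 3x_2^{2} - 2x_2 - 20, LT = x_1^{2}.
f_2 = \tfrac{1}{4}x_1^{2} + x_1 + x_2^{2} - \tfrac{9}{5}x_2 - \tfrac{41}{20}, LT = x_1^{2}.
f_3 = 4x_2^{2} - 4x_2 - 8, LT = x_2^{2}.

S(f_1,f_2): lcm = x_1^{2}. S = -6x_1 - \tfrac{17}{5}x_2^{2} + \tfrac{34}{5}x_2 + \tfrac{21}{5}.
  leading term x_1: no divisor's leading term divides it; move -6x_1 to the remainder.
  leading term x_2^{2}: subtract (-\tfrac{17}{20})·f_3 from -\tfrac{17}{5}x_2^{2} + \tfrac{34}{5}x_2 + \tfrac{21}{5} → \tfrac{17}{5}x_2 - \tfrac{13}{5}
  leading term x_2: no divisor's leading term divides it; move \tfrac{17}{5}x_2 to the remainder.
  leading term 1: no divisor's leading term divides it; move -\tfrac{13}{5} to the remainder.
  remainder -6x_1 + \tfrac{17}{5}x_2 - \tfrac{13}{5} ≠ 0; add h_4 = -6x_1 + \tfrac{17}{5}x_2 - \tfrac{13}{5} to the basis.

S(f_1,h_4): lcm = x_1^{2}. S = \tfrac{17}{30}x_1x_2 - \tfrac{73}{30}x_1 + \tfrac{3}{5}x_2^{2} - \tfrac{2}{5}x_2 - 4.
  leading term x_1x_2: subtract (-\tfrac{17}{180}x_2)·h_4 from \tfrac{17}{30}x_1x_2 - \tfrac{73}{30}x_1 + \tfrac{3}{5}x_2^{2} - \tfrac{2}{5}x_2 - 4 → -\tfrac{73}{30}x_1 + \tfrac{829}{900}x_2^{2} - \tfrac{581}{900}x_2 - 4
  leading term x_1: subtract (\tfrac{73}{180})·h_4 from -\tfrac{73}{30}x_1 + \tfrac{829}{900}x_2^{2} - \tfrac{581}{900}x_2 - 4 → \tfrac{829}{900}x_2^{2} - \tfrac{911}{450}x_2 - \tfrac{2651}{900}
  leading term x_2^{2}: subtract (\tfrac{829}{3600})·f_3 from \tfrac{829}{900}x_2^{2} - \tfrac{911}{450}x_2 - \tfrac{2651}{900} → -\tfrac{331}{300}x_2 - \tfrac{331}{300}
  leading term x_2: no divisor's leading term divides it; move -\tfrac{331}{300}x_2 to the remainder.
  leading term 1: no divisor's leading term divides it; move -\tfrac{331}{300} to the remainder.
  remainder -\tfrac{331}{300}x_2 - \tfrac{331}{300} ≠ 0; add h_5 = -\tfrac{331}{300}x_2 - \tfrac{331}{300} to the basis.

The other S-polynomials (S(f_1,f_3), S(f_2,f_3), S(f_2,h_4), S(f_3,h_4), S(f_1,h_5), S(f_2,h_5), S(f_3,h_5), S(h_4,h_5)) all reduce to 0 modulo the current basis, so we have a Gröbner basis.
Inter-reduce: drop elements whose leading term is divisible by another's, tail-reduce, and make monic.
Reduced Gröbner basis: {x_1 + 1, x_2 + 1}.
Label its elements g_1 = x_1 + 1, g_2 = x_2 + 1.

Reduce p = -x_1^{2} + 10x_1x_2 + 3x_1 + 2 modulo G:
  leading term x_1^{2}: subtract (-x_1)·g_1 from -x_1^{2} + 10x_1x_2 + 3x_1 + 2 → 10x_1x_2 + 4x_1 + 2
  leading term x_1x_2: subtract (10x_2)·g_1 from 10x_1x_2 + 4x_1 + 2 → 4x_1 - 10x_2 + 2
  leading term x_1: subtract (4)·g_1 from 4x_1 - 10x_2 + 2 → -10x_2 - 2
  leading term x_2: subtract (-10)·g_2 from -10x_2 - 2 → 8
  leading term 1: no divisor's leading term divides it; move 8 to the remainder.
  normal form = 8.
The normal form is nonzero, so p ∉ I. Since p minus its normal form lies in I, I + (p) = I + (r) where r = 8; decide whether this ideal is the whole ring.
Here r = 8 is a nonzero constant, hence a unit: 1 ∈ I + (p), the Gröbner basis of I + (p) is {1}, and the enlarged system has no common solution — adjoining p is inconsistent.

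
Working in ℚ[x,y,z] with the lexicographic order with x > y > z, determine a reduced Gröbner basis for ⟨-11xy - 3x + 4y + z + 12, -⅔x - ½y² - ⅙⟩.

G = {x + ¾y² + ¼, y³ + 3/11y² + 9/11y + 4/33z + 17/11}

f_1 = -11xy - 3x + 4y + z + 12, LT = xy.
f_2 = -⅔x - ½y² - ⅙, LT = x.

S(f_1,f_2): lcm = xy. S = 3/11x - ¾y³ - 27/44y - 1/11z - 12/11.
  leading term x: subtract (-9/22)·f_2 from 3/11x - ¾y³ - 27/44y - 1/11z - 12/11 → -¾y³ - 9/44y² - 27/44y - 1/11z - 51/44
  leading term y³: no divisor's leading term divides it; move -¾y³ to the remainder.
  leading term y²: no divisor's leading term divides it; move -9/44y² to the remainder.
  leading term y: no divisor's leading term divides it; move -27/44y to the remainder.
  leading term z: no divisor's leading term divides it; move -1/11z to the remainder.
  leading term 1: no divisor's leading term divides it; move -51/44 to the remainder.
  remainder -¾y³ - 9/44y² - 27/44y - 1/11z - 51/44 ≠ 0; add g_3 = -¾y³ - 9/44y² - 27/44y - 1/11z - 51/44 to the basis.

The other S-polynomials (S(f_1,g_3), S(f_2,g_3)) all reduce to 0 modulo the current basis, so we have a Gröbner basis.
Inter-reduce: drop elements whose leading term is divisible by another's, tail-reduce, and make monic.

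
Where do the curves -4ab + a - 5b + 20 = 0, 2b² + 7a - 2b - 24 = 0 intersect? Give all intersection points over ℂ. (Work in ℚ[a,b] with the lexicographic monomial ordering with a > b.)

{(0, 4), (55/112 + 15*sqrt(449)/112, -11/8 + sqrt(449)/8), (55/112 - 15*sqrt(449)/112, -sqrt(449)/8 - 11/8)}

Compute a lex Gröbner basis by Buchberger's algorithm.
f_1 = -4ab + a - 5b + 20, LT = ab.
f_2 = 7a + 2b² - 2b - 24, LT = a.

S(f_1,f_2): lcm = ab. S = -¼a - 2/7b³ + 2/7b² + 131/28b - 5.
  leading term a: subtract (-1/28)·f_2 from -¼a - 2/7b³ + 2/7b² + 131/28b - 5 → -2/7b³ + 5/14b² + 129/28b - 41/7
  leading term b³: no divisor's leading term divides it; move -2/7b³ to the remainder.
  leading term b²: no divisor's leading term divides it; move 5/14b² to the remainder.
  leading term b: no divisor's leading term divides it; move 129/28b to the remainder.
  leading term 1: no divisor's leading term divides it; move -41/7 to the remainder.
  remainder -2/7b³ + 5/14b² + 129/28b - 41/7 ≠ 0; add h_3 = -2/7b³ + 5/14b² + 129/28b - 41/7 to the basis.

S(f_1,h_3): lcm = ab³. S = ab² + 129/8ab - 41/2a + 5/4b³ - 5b².
  leading term ab²: subtract (-¼b)·f_1 from ab² + 129/8ab - 41/2a + 5/4b³ - 5b² → 131/8ab - 41/2a + 5/4b³ - 25/4b² + 5b
  leading term ab: subtract (-131/32)·f_1 from 131/8ab - 41/2a + 5/4b³ - 25/4b² + 5b → -525/32a + 5/4b³ - 25/4b² - 495/32b + 655/8
  leading term a: subtract (-75/32)·f_2 from -525/32a + 5/4b³ - 25/4b² - 495/32b + 655/8 → 5/4b³ - 25/16b² - 645/32b + 205/8
  leading term b³: subtract (-35/8)·h_3 from 5/4b³ - 25/16b² - 645/32b + 205/8 → 0
  remainder 0.

S(f_2,h_3): leading monomials are coprime, so the S-polynomial reduces to 0 (Buchberger's first criterion).
Every S-polynomial of the final basis reduces to 0, so we have a Gröbner basis.
Inter-reduce: drop elements whose leading term is divisible by another's, tail-reduce, and make monic.
Reduced Gröbner basis: {a + 2/7b² - 2/7b - 24/7, b³ - 5/4b² - 129/8b + 41/2}.

A lex Gröbner basis eliminates variables successively. Here b³ - 5/4b² - 129/8b + 41/2 depends only on b, with roots {4, -11/8 + sqrt(449)/8, -sqrt(449)/8 - 11/8}; lifting each root through the earlier basis elements recovers the full solutions.
  b = 4: the earlier basis element becomes a = 0, giving a = 0 — point (0, 4).
  b = -11/8 + sqrt(449)/8: the earlier basis element becomes a - 15*sqrt(449)/112 - 55/112 = 0, giving a = 55/112 + 15*sqrt(449)/112 — point (55/112 + 15*sqrt(449)/112, -11/8 + sqrt(449)/8).
  b = -sqrt(449)/8 - 11/8: the earlier basis element becomes a - 55/112 + 15*sqrt(449)/112 = 0, giving a = 55/112 - 15*sqrt(449)/112 — point (55/112 - 15*sqrt(449)/112, -sqrt(449)/8 - 11/8).
Each listed point satisfies every original equation (direct substitution).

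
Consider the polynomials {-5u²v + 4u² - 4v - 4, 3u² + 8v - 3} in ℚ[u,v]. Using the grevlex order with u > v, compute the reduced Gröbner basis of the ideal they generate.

G = {u² + 8/3v - 1, v² - 59/40v}

f_1 = -5u²v + 4u² - 4v - 4, LT = u²v.
f_2 = 3u² + 8v - 3, LT = u².

S(f_1,f_2): lcm = u²v. S = -⅘u² - 8/3v² + 9/5v + ⅘.
  reduce S modulo (f_1, f_2):
  remainder -8/3v² + 59/15v ≠ 0; add g_3 = -8/3v² + 59/15v to the basis.

The other S-polynomials (S(f_1,g_3), S(f_2,g_3)) all reduce to 0 modulo the current basis, so we have a Gröbner basis.
Inter-reduce: drop elements whose leading term is divisible by another's, tail-reduce, and make monic.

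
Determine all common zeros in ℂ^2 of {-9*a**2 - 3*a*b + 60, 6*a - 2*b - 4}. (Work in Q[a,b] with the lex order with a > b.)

{(-5/3, -7), (2, 4)}

Compute a lex Gröbner basis by Buchberger's algorithm.
f_1 = -9*a**2 - 3*a*b + 60, LT = a**2.
f_2 = 6*a - 2*b - 4, LT = a.

S(f_1,f_2): lcm = a**2. S = 2/3*a*b + 2/3*a - 20/3.
  leading term a*b: subtract (1/9*b)·f_2 from 2/3*a*b + 2/3*a - 20/3 → 2/3*a + 2/9*b**2 + 4/9*b - 20/3
  leading term a: subtract (1/9)·f_2 from 2/3*a + 2/9*b**2 + 4/9*b - 20/3 → 2/9*b**2 + 2/3*b - 56/9
  leading term b**2: no divisor's leading term divides it; move 2/9*b**2 to the remainder.
  leading term b: no divisor's leading term divides it; move 2/3*b to the remainder.
  leading term 1: no divisor's leading term divides it; move -56/9 to the remainder.
  remainder 2/9*b**2 + 2/3*b - 56/9 ≠ 0; add h_3 = 2/9*b**2 + 2/3*b - 56/9 to the basis.

S(f_1,h_3): leading monomials are coprime, so the S-polynomial reduces to 0 (Buchberger's first criterion).
S(f_2,h_3): leading monomials are coprime, so the S-polynomial reduces to 0 (Buchberger's first criterion).
Every S-polynomial of the final basis reduces to 0, so we have a Gröbner basis.
Inter-reduce: drop elements whose leading term is divisible by another's, tail-reduce, and make monic.
Reduced Gröbner basis: {a - 1/3*b - 2/3, b**2 + 3*b - 28}.

Elimination: the polynomial b**2 + 3*b - 28 lies in the elimination ideal for b, so b ∈ {-7, 4}. For each such b, the remaining basis elements (now univariate) give the rest of the solution.
  b = -7: the earlier basis element becomes a + 5/3 = 0, giving a = -5/3 — point (-5/3, -7).
  b = 4: the earlier basis element becomes a - 2 = 0, giving a = 2 — point (2, 4).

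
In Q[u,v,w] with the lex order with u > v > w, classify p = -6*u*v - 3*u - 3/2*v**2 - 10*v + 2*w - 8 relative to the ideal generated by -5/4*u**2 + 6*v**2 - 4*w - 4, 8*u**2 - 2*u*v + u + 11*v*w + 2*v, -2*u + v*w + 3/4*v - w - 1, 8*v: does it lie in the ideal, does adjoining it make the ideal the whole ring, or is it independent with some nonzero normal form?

First compute the reduced Gröbner basis of I by Buchberger's algorithm.
f_1 = -5/4*u**2 + 6*v**2 - 4*w - 4, LT = u**2.
f_2 = 8*u**2 - 2*u*v + u + 11*v*w + 2*v, LT = u**2.
f_3 = -2*u + v*w + 3/4*v - w - 1, LT = u.
f_4 = 8*v, LT = v.

S(f_1,f_2): lcm = u**2. S = 1/4*u*v - 1/8*u - 24/5*v**2 - 11/8*v*w - 1/4*v + 16/5*w + 16/5.
  leading term u*v: subtract (-1/8*v)·f_3 from 1/4*u*v - 1/8*u - 24/5*v**2 - 11/8*v*w - 1/4*v + 16/5*w + 16/5 → -1/8*u + 1/8*v**2*w - 753/160*v**2 - 3/2*v*w - 3/8*v + 16/5*w + 16/5
  leading term u: subtract (1/16)·f_3 from -1/8*u + 1/8*v**2*w - 753/160*v**2 - 3/2*v*w - 3/8*v + 16/5*w + 16/5 → 1/8*v**2*w - 753/160*v**2 - 25/16*v*w - 27/64*v + 261/80*w + 261/80
  leading term v**2*w: subtract (1/64*v*w)·f_4 from 1/8*v**2*w - 753/160*v**2 - 25/16*v*w - 27/64*v + 261/80*w + 261/80 → -753/160*v**2 - 25/16*v*w - 27/64*v + 261/80*w + 261/80
  leading term v**2: subtract (-753/1280*v)·f_4 from -753/160*v**2 - 25/16*v*w - 27/64*v + 261/80*w + 261/80 → -25/16*v*w - 27/64*v + 261/80*w + 261/80
  leading term v*w: subtract (-25/128*w)·f_4 from -25/16*v*w - 27/64*v + 261/80*w + 261/80 → -27/64*v + 261/80*w + 261/80
  leading term v: subtract (-27/512)·f_4 from -27/64*v + 261/80*w + 261/80 → 261/80*w + 261/80
  leading term w: no divisor's leading term divides it; move 261/80*w to the remainder.
  leading term 1: no divisor's leading term divides it; move 261/80 to the remainder.
  remainder 261/80*w + 261/80 ≠ 0; add h_5 = 261/80*w + 261/80 to the basis.

The other S-polynomials (S(f_1,f_3), S(f_1,f_4), S(f_2,f_3), S(f_2,f_4), S(f_3,f_4), S(f_1,h_5), S(f_2,h_5), S(f_3,h_5), S(f_4,h_5)) all reduce to 0 modulo the current basis, so we have a Gröbner basis.
Inter-reduce: drop elements whose leading term is divisible by another's, tail-reduce, and make monic.
Reduced Gröbner basis: {u, v, w + 1}.
Label its elements g_1 = u, g_2 = v, g_3 = w + 1.

Reduce p = -6*u*v - 3*u - 3/2*v**2 - 10*v + 2*w - 8 modulo G:
  leading term u*v: subtract (-6*v)·g_1 from -6*u*v - 3*u - 3/2*v**2 - 10*v + 2*w - 8 → -3*u - 3/2*v**2 - 10*v + 2*w - 8
  leading term u: subtract (-3)·g_1 from -3*u - 3/2*v**2 - 10*v + 2*w - 8 → -3/2*v**2 - 10*v + 2*w - 8
  leading term v**2: subtract (-3/2*v)·g_2 from -3/2*v**2 - 10*v + 2*w - 8 → -10*v + 2*w - 8
  leading term v: subtract (-10)·g_2 from -10*v + 2*w - 8 → 2*w - 8
  leading term w: subtract (2)·g_3 from 2*w - 8 → -10
  leading term 1: no divisor's leading term divides it; move -10 to the remainder.
  normal form = -10.
The normal form is nonzero, so p ∉ I. Since p minus its normal form lies in I, I + (p) = I + (r) where r = -10; decide whether this ideal is the whole ring.
Here r = -10 is a nonzero constant, hence a unit: 1 ∈ I + (p), the Gröbner basis of I + (p) is {1}, and the enlarged system has no common solution — adjoining p is inconsistent.

Adjoining -6*u*v - 3*u - 3/2*v**2 - 10*v + 2*w - 8 makes the ideal the whole ring: the system is inconsistent.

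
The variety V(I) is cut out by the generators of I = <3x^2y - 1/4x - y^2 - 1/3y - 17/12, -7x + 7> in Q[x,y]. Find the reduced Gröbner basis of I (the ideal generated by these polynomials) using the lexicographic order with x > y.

The reduced Gröbner basis is the canonical form of the ideal for this ordering.

f_1 = 3x^2y - 1/4x - y^2 - 1/3y - 17/12, LT = x^2y.
f_2 = -7x + 7, LT = x.

S(f_1,f_2): lcm = x^2y. S = xy - 1/12x - 1/3y^2 - 1/9y - 17/36.
  leading term xy: subtract (-1/7y)·f_2 from xy - 1/12x - 1/3y^2 - 1/9y - 17/36 → -1/12x - 1/3y^2 + 8/9y - 17/36
  leading term x: subtract (1/84)·f_2 from -1/12x - 1/3y^2 + 8/9y - 17/36 → -1/3y^2 + 8/9y - 5/9
  leading term y^2: no divisor's leading term divides it; move -1/3y^2 to the remainder.
  leading term y: no divisor's leading term divides it; move 8/9y to the remainder.
  leading term 1: no divisor's leading term divides it; move -5/9 to the remainder.
  remainder -1/3y^2 + 8/9y - 5/9 ≠ 0; add g_3 = -1/3y^2 + 8/9y - 5/9 to the basis.

The other S-polynomials (S(f_1,g_3), S(f_2,g_3)) all reduce to 0 modulo the current basis, so we have a Gröbner basis.
Inter-reduce: drop elements whose leading term is divisible by another's, tail-reduce, and make monic.

G = {x - 1, y^2 - 8/3y + 5/3}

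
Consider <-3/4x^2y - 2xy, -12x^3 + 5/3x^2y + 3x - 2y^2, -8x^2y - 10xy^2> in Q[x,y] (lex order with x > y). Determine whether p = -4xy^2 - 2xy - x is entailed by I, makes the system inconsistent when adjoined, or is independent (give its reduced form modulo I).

First compute the reduced Gröbner basis of I by Buchberger's algorithm.
f_1 = -3/4x^2y - 2xy, LT = x^2y.
f_2 = -12x^3 + 5/3x^2y + 3x - 2y^2, LT = x^3.
f_3 = -8x^2y - 10xy^2, LT = x^2y.

S(f_1,f_2): lcm = x^3y. S = 5/36x^2y^2 + 8/3x^2y + 1/4xy - 1/6y^3.
  leading term x^2y^2: subtract (-5/27y)·f_1 from 5/36x^2y^2 + 8/3x^2y + 1/4xy - 1/6y^3 → 8/3x^2y - 10/27xy^2 + 1/4xy - 1/6y^3
  leading term x^2y: subtract (-32/9)·f_1 from 8/3x^2y - 10/27xy^2 + 1/4xy - 1/6y^3 → -10/27xy^2 - 247/36xy - 1/6y^3
  leading term xy^2: no divisor's leading term divides it; move -10/27xy^2 to the remainder.
  leading term xy: no divisor's leading term divides it; move -247/36xy to the remainder.
  leading term y^3: no divisor's leading term divides it; move -1/6y^3 to the remainder.
  remainder -10/27xy^2 - 247/36xy - 1/6y^3 ≠ 0; add h_4 = -10/27xy^2 - 247/36xy - 1/6y^3 to the basis.

S(f_1,f_3): lcm = x^2y. S = -5/4xy^2 + 8/3xy.
  leading term xy^2: subtract (27/8)·h_4 from -5/4xy^2 + 8/3xy → 2479/96xy + 9/16y^3
  leading term xy: no divisor's leading term divides it; move 2479/96xy to the remainder.
  leading term y^3: no divisor's leading term divides it; move 9/16y^3 to the remainder.
  remainder 2479/96xy + 9/16y^3 ≠ 0; add h_5 = 2479/96xy + 9/16y^3 to the basis.

S(f_1,h_4): lcm = x^2y^2. S = -741/40x^2y - 9/20xy^3 + 8/3xy^2.
  leading term x^2y: subtract (247/10)·f_1 from -741/40x^2y - 9/20xy^3 + 8/3xy^2 → -9/20xy^3 + 8/3xy^2 + 247/5xy
  leading term xy^3: subtract (243/200y)·h_4 from -9/20xy^3 + 8/3xy^2 + 247/5xy → 26407/2400xy^2 + 247/5xy + 81/400y^4
  leading term xy^2: subtract (-237663/8000)·h_4 from 26407/2400xy^2 + 247/5xy + 81/400y^4 → -4941729/32000xy + 81/400y^4 - 79221/16000y^3
  leading term xy: subtract (-14825187/2479000)·h_5 from -4941729/32000xy + 81/400y^4 - 79221/16000y^3 → 81/400y^4 - 491892/309875y^3
  leading term y^4: no divisor's leading term divides it; move 81/400y^4 to the remainder.
  leading term y^3: no divisor's leading term divides it; move -491892/309875y^3 to the remainder.
  remainder 81/400y^4 - 491892/309875y^3 ≠ 0; add h_6 = 81/400y^4 - 491892/309875y^3 to the basis.

S(f_3,h_4): lcm = x^2y^2. S = -741/40x^2y + 4/5xy^3.
  leading term x^2y: subtract (247/10)·f_1 from -741/40x^2y + 4/5xy^3 → 4/5xy^3 + 247/5xy
  leading term xy^3: subtract (-54/25y)·h_4 from 4/5xy^3 + 247/5xy → -741/50xy^2 + 247/5xy - 9/25y^4
  leading term xy^2: subtract (20007/500)·h_4 from -741/50xy^2 + 247/5xy - 9/25y^4 → 647881/2000xy - 9/25y^4 + 6669/1000y^3
  leading term xy: subtract (3887286/309875)·h_5 from 647881/2000xy - 9/25y^4 + 6669/1000y^3 → -9/25y^4 - 120042/309875y^3
  leading term y^4: subtract (-16/9)·h_6 from -9/25y^4 - 120042/309875y^3 → -119342/37185y^3
  leading term y^3: no divisor's leading term divides it; move -119342/37185y^3 to the remainder.
  remainder -119342/37185y^3 ≠ 0; add h_7 = -119342/37185y^3 to the basis.

The other S-polynomials (S(f_2,f_3), S(f_2,h_4), S(f_1,h_5), S(f_2,h_5), S(f_3,h_5), S(h_4,h_5), S(f_1,h_6), S(f_2,h_6), S(f_3,h_6), S(h_4,h_6), S(h_5,h_6), S(f_1,h_7), S(f_2,h_7), S(f_3,h_7), S(h_4,h_7), S(h_5,h_7), S(h_6,h_7)) all reduce to 0 modulo the current basis, so we have a Gröbner basis.
Inter-reduce: drop elements whose leading term is divisible by another's, tail-reduce, and make monic.
Reduced Gröbner basis: {x^3 - 1/4x + 1/6y^2, xy, y^3}.
Label its elements g_1 = x^3 - 1/4x + 1/6y^2, g_2 = xy, g_3 = y^3.

Reduce p = -4xy^2 - 2xy - x modulo G:
  leading term xy^2: subtract (-4y)·g_2 from -4xy^2 - 2xy - x → -2xy - x
  leading term xy: subtract (-2)·g_2 from -2xy - x → -x
  leading term x: no divisor's leading term divides it; move -x to the remainder.
  normal form = -x.
The normal form is nonzero, so p ∉ I. Since p minus its normal form lies in I, I + (p) = I + (r) where r = -x; decide whether this ideal is the whole ring.
Run Buchberger on G together with r (pairs among the g_i already reduce to 0 since G is a Gröbner basis):
g_1 = x^3 - 1/4x + 1/6y^2, LT = x^3.
g_2 = xy, LT = xy.
g_3 = y^3, LT = y^3.
r = -x, LT = x.

S(g_1,r): lcm = x^3. S = -1/4x + 1/6y^2.
  leading term x: subtract (1/4)·r from -1/4x + 1/6y^2 → 1/6y^2
  leading term y^2: no divisor's leading term divides it; move 1/6y^2 to the remainder.
  remainder 1/6y^2 ≠ 0; add m_5 = 1/6y^2 to the basis.

The other S-polynomials (S(g_1,g_2), S(g_1,g_3), S(g_2,g_3), S(g_2,r), S(g_3,r), S(g_1,m_5), S(g_2,m_5), S(g_3,m_5), S(r,m_5)) all reduce to 0 modulo the current basis, so we have a Gröbner basis.
Inter-reduce: drop elements whose leading term is divisible by another's, tail-reduce, and make monic.
Reduced Gröbner basis: {x, y^2}.
The reduced Gröbner basis of I + (p) is {x, y^2} ≠ {1}, a proper ideal, so the enlarged system stays consistent: p is independent of I, with normal form -x.

-4xy^2 - 2xy - x is independent of I; its normal form modulo I is -x.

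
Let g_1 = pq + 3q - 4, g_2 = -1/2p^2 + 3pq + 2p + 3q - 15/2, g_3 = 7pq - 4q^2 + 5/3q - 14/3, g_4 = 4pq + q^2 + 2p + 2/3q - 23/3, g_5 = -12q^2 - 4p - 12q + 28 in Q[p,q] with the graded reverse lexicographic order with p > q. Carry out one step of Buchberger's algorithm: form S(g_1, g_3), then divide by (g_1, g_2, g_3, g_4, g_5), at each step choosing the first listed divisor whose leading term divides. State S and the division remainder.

S(g_1, g_3) = 4/7q^2 + 58/21q - 10/3; remainder on division = -4/21p + 46/21q - 2.

lcm(LM(g_1), LM(g_3)) = pq.
S = (lcm/LT(g_1))·g_1 − (lcm/LT(g_3))·g_3 = 4/7q^2 + 58/21q - 10/3.
Reduce S modulo (g_1, g_2, g_3, g_4, g_5) in that order:
  leading term q^2: subtract (-1/21)·g_5 from 4/7q^2 + 58/21q - 10/3 → -4/21p + 46/21q - 2
  leading term p: no divisor's leading term divides it; move -4/21p to the remainder.
  leading term q: no divisor's leading term divides it; move 46/21q to the remainder.
  leading term 1: no divisor's leading term divides it; move -2 to the remainder.
The remainder -4/21p + 46/21q - 2 is nonzero, so it would be added as the next basis element.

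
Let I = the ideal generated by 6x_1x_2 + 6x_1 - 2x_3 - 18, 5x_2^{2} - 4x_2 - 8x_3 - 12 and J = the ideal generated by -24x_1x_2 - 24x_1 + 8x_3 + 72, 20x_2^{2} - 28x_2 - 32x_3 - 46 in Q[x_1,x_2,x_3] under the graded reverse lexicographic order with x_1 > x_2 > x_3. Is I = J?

No, the ideals differ.

For a fixed monomial order, each ideal has a unique reduced Gröbner basis; comparing bases decides equality.
Buchberger on the first generating set:
f_1 = 6x_1x_2 + 6x_1 - 2x_3 - 18, LT = x_1x_2.
f_2 = 5x_2^{2} - 4x_2 - 8x_3 - 12, LT = x_2^{2}.

S(f_1,f_2): lcm = x_1x_2^{2}. S = \tfrac{9}{5}x_1x_2 + \tfrac{8}{5}x_1x_3 - \tfrac{1}{3}x_2x_3 + \tfrac{12}{5}x_1 - 3x_2.
  reduce S modulo (f_1, f_2):
  remainder \tfrac{8}{5}x_1x_3 - \tfrac{1}{3}x_2x_3 + \tfrac{3}{5}x_1 - 3x_2 + \tfrac{3}{5}x_3 + \tfrac{27}{5} ≠ 0; add g_3 = \tfrac{8}{5}x_1x_3 - \tfrac{1}{3}x_2x_3 + \tfrac{3}{5}x_1 - 3x_2 + \tfrac{3}{5}x_3 + \tfrac{27}{5} to the basis.

The other S-polynomials (S(f_1,g_3), S(f_2,g_3)) all reduce to 0 modulo the current basis, so we have a Gröbner basis.
Inter-reduce: drop elements whose leading term is divisible by another's, tail-reduce, and make monic.
Reduced Gröbner basis: {x_1x_2 + x_1 - \tfrac{1}{3}x_3 - 3, x_2^{2} - \tfrac{4}{5}x_2 - \tfrac{8}{5}x_3 - \tfrac{12}{5}, x_1x_3 - \tfrac{5}{24}x_2x_3 + \tfrac{3}{8}x_1 - \tfrac{15}{8}x_2 + \tfrac{3}{8}x_3 + \tfrac{27}{8}}.

Buchberger on the second generating set:
h_1 = -24x_1x_2 - 24x_1 + 8x_3 + 72, LT = x_1x_2.
h_2 = 20x_2^{2} - 28x_2 - 32x_3 - 46, LT = x_2^{2}.

S(h_1,h_2): lcm = x_1x_2^{2}. S = \tfrac{12}{5}x_1x_2 + \tfrac{8}{5}x_1x_3 - \tfrac{1}{3}x_2x_3 + \tfrac{23}{10}x_1 - 3x_2.
  reduce S modulo (h_1, h_2):
  remainder \tfrac{8}{5}x_1x_3 - \tfrac{1}{3}x_2x_3 - \tfrac{1}{10}x_1 - 3x_2 + \tfrac{4}{5}x_3 + \tfrac{36}{5} ≠ 0; add k_3 = \tfrac{8}{5}x_1x_3 - \tfrac{1}{3}x_2x_3 - \tfrac{1}{10}x_1 - 3x_2 + \tfrac{4}{5}x_3 + \tfrac{36}{5} to the basis.

The other S-polynomials (S(h_1,k_3), S(h_2,k_3)) all reduce to 0 modulo the current basis, so we have a Gröbner basis.
Inter-reduce: drop elements whose leading term is divisible by another's, tail-reduce, and make monic.
Reduced Gröbner basis: {x_1x_2 + x_1 - \tfrac{1}{3}x_3 - 3, x_2^{2} - \tfrac{7}{5}x_2 - \tfrac{8}{5}x_3 - \tfrac{23}{10}, x_1x_3 - \tfrac{5}{24}x_2x_3 - \tfrac{1}{16}x_1 - \tfrac{15}{8}x_2 + \tfrac{1}{2}x_3 + \tfrac{9}{2}}.

Since the reduced bases disagree, the two ideals are not the same.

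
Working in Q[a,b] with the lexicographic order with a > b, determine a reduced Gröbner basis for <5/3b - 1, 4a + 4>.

f_1 = 5/3b - 1, LT = b.
f_2 = 4a + 4, LT = a.

The S-polynomials (S(f_1,f_2)) all reduce to 0 modulo the current basis, so we have a Gröbner basis.

G = {a + 1, b - 3/5}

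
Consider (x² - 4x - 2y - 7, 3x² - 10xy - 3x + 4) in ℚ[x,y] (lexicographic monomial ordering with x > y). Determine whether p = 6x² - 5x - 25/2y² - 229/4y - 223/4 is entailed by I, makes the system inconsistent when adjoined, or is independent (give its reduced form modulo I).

6x² - 5x - 25/2y² - 229/4y - 223/4 lies in I (it reduces to 0).

First compute the reduced Gröbner basis of I by Buchberger's algorithm.
f_1 = x² - 4x - 2y - 7, LT = x².
f_2 = 3x² - 10xy - 3x + 4, LT = x².

S(f_1,f_2): lcm = x². S = 10/3xy - 3x - 2y - 25/3.
  leading term xy: no divisor's leading term divides it; move 10/3xy to the remainder.
  leading term x: no divisor's leading term divides it; move -3x to the remainder.
  leading term y: no divisor's leading term divides it; move -2y to the remainder.
  leading term 1: no divisor's leading term divides it; move -25/3 to the remainder.
  remainder 10/3xy - 3x - 2y - 25/3 ≠ 0; add h_3 = 10/3xy - 3x - 2y - 25/3 to the basis.

S(f_1,h_3): lcm = x²y. S = 9/10x² - 17/5xy + 5/2x - 2y² - 7y.
  leading term x²: subtract (9/10)·f_1 from 9/10x² - 17/5xy + 5/2x - 2y² - 7y → -17/5xy + 61/10x - 2y² - 26/5y + 63/10
  leading term xy: subtract (-51/50)·h_3 from -17/5xy + 61/10x - 2y² - 26/5y + 63/10 → 76/25x - 2y² - 181/25y - 11/5
  leading term x: no divisor's leading term divides it; move 76/25x to the remainder.
  leading term y²: no divisor's leading term divides it; move -2y² to the remainder.
  leading term y: no divisor's leading term divides it; move -181/25y to the remainder.
  leading term 1: no divisor's leading term divides it; move -11/5 to the remainder.
  remainder 76/25x - 2y² - 181/25y - 11/5 ≠ 0; add h_4 = 76/25x - 2y² - 181/25y - 11/5 to the basis.

S(h_3,h_4): lcm = xy. S = -9/10x + 25/38y³ + 181/76y² + 47/380y - 5/2.
  leading term x: subtract (-45/152)·h_4 from -9/10x + 25/38y³ + 181/76y² + 47/380y - 5/2 → 25/38y³ + 34/19y² - 307/152y - 479/152
  leading term y³: no divisor's leading term divides it; move 25/38y³ to the remainder.
  leading term y²: no divisor's leading term divides it; move 34/19y² to the remainder.
  leading term y: no divisor's leading term divides it; move -307/152y to the remainder.
  leading term 1: no divisor's leading term divides it; move -479/152 to the remainder.
  remainder 25/38y³ + 34/19y² - 307/152y - 479/152 ≠ 0; add h_5 = 25/38y³ + 34/19y² - 307/152y - 479/152 to the basis.

The other S-polynomials (S(f_2,h_3), S(f_1,h_4), S(f_2,h_4), S(f_1,h_5), S(f_2,h_5), S(h_3,h_5), S(h_4,h_5)) all reduce to 0 modulo the current basis, so we have a Gröbner basis.
Inter-reduce: drop elements whose leading term is divisible by another's, tail-reduce, and make monic.
Reduced Gröbner basis: {x - 25/38y² - 181/76y - 55/76, y³ + 68/25y² - 307/100y - 479/100}.
Label its elements g_1 = x - 25/38y² - 181/76y - 55/76, g_2 = y³ + 68/25y² - 307/100y - 479/100.

Reduce p = 6x² - 5x - 25/2y² - 229/4y - 223/4 modulo G:
  leading term x²: subtract (6x)·g_1 from 6x² - 5x - 25/2y² - 229/4y - 223/4 → 75/19xy² + 543/38xy - 25/38x - 25/2y² - 229/4y - 223/4
  leading term xy²: subtract (75/19y²)·g_1 from 75/19xy² + 543/38xy - 25/38x - 25/2y² - 229/4y - 223/4 → 543/38xy - 25/38x + 1875/722y⁴ + 13575/1444y³ - 13925/1444y² - 229/4y - 223/4
  leading term xy: subtract (543/38y)·g_1 from 543/38xy - 25/38x + 1875/722y⁴ + 13575/1444y³ - 13925/1444y² - 229/4y - 223/4 → -25/38x + 1875/722y⁴ + 13575/722y³ + 3707/152y² - 135473/2888y - 223/4
  leading term x: subtract (-25/38)·g_1 from -25/38x + 1875/722y⁴ + 13575/722y³ + 3707/152y² - 135473/2888y - 223/4 → 1875/722y⁴ + 13575/722y³ + 69183/2888y² - 69999/1444y - 162381/2888
  leading term y⁴: subtract (1875/722y)·g_2 from 1875/722y⁴ + 13575/722y³ + 69183/2888y² - 69999/1444y - 162381/2888 → 8475/722y³ + 11526/361y² - 104073/2888y - 162381/2888
  leading term y³: subtract (8475/722)·g_2 from 8475/722y³ + 11526/361y² - 104073/2888y - 162381/2888 → 0
  normal form = 0.
Since the normal form is 0, p ∈ I.

The remainder on division by a Gröbner basis is unique — it is the normal form.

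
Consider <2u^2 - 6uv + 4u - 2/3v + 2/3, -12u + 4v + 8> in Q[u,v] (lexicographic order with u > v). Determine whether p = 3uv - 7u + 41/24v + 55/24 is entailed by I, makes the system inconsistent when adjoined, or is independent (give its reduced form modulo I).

First compute the reduced Gröbner basis of I by Buchberger's algorithm.
f_1 = 2u^2 - 6uv + 4u - 2/3v + 2/3, LT = u^2.
f_2 = -12u + 4v + 8, LT = u.

S(f_1,f_2): lcm = u^2. S = -8/3uv + 8/3u - 1/3v + 1/3.
  leading term uv: subtract (2/9v)·f_2 from -8/3uv + 8/3u - 1/3v + 1/3 → 8/3u - 8/9v^2 - 19/9v + 1/3
  leading term u: subtract (-2/9)·f_2 from 8/3u - 8/9v^2 - 19/9v + 1/3 → -8/9v^2 - 11/9v + 19/9
  leading term v^2: no divisor's leading term divides it; move -8/9v^2 to the remainder.
  leading term v: no divisor's leading term divides it; move -11/9v to the remainder.
  leading term 1: no divisor's leading term divides it; move 19/9 to the remainder.
  remainder -8/9v^2 - 11/9v + 19/9 ≠ 0; add h_3 = -8/9v^2 - 11/9v + 19/9 to the basis.

The other S-polynomials (S(f_1,h_3), S(f_2,h_3)) all reduce to 0 modulo the current basis, so we have a Gröbner basis.
Inter-reduce: drop elements whose leading term is divisible by another's, tail-reduce, and make monic.
Reduced Gröbner basis: {u - 1/3v - 2/3, v^2 + 11/8v - 19/8}.
Label its elements g_1 = u - 1/3v - 2/3, g_2 = v^2 + 11/8v - 19/8.

Reduce p = 3uv - 7u + 41/24v + 55/24 modulo G:
  leading term uv: subtract (3v)·g_1 from 3uv - 7u + 41/24v + 55/24 → -7u + v^2 + 89/24v + 55/24
  leading term u: subtract (-7)·g_1 from -7u + v^2 + 89/24v + 55/24 → v^2 + 11/8v - 19/8
  leading term v^2: subtract (1)·g_2 from v^2 + 11/8v - 19/8 → 0
  normal form = 0.
Since the normal form is 0, p ∈ I.

3uv - 7u + 41/24v + 55/24 lies in I (it reduces to 0).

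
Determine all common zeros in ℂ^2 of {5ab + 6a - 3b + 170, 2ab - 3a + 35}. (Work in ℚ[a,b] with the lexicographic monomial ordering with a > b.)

{(-5, 5), (-7/9, 24)}

Compute a lex Gröbner basis by Buchberger's algorithm.
f_1 = 5ab + 6a - 3b + 170, LT = ab.
f_2 = 2ab - 3a + 35, LT = ab.

S(f_1,f_2): lcm = ab. S = 27/10a - ⅗b + 33/2.
  leading term a: no divisor's leading term divides it; move 27/10a to the remainder.
  leading term b: no divisor's leading term divides it; move -⅗b to the remainder.
  leading term 1: no divisor's leading term divides it; move 33/2 to the remainder.
  remainder 27/10a - ⅗b + 33/2 ≠ 0; add h_3 = 27/10a - ⅗b + 33/2 to the basis.

S(f_1,h_3): lcm = ab. S = 6/5a + 2/9b² - 302/45b + 34.
  leading term a: subtract (4/9)·h_3 from 6/5a + 2/9b² - 302/45b + 34 → 2/9b² - 58/9b + 80/3
  leading term b²: no divisor's leading term divides it; move 2/9b² to the remainder.
  leading term b: no divisor's leading term divides it; move -58/9b to the remainder.
  leading term 1: no divisor's leading term divides it; move 80/3 to the remainder.
  remainder 2/9b² - 58/9b + 80/3 ≠ 0; add h_4 = 2/9b² - 58/9b + 80/3 to the basis.

S(f_2,h_3): lcm = ab. S = -3/2a + 2/9b² - 55/9b + 35/2.
  leading term a: subtract (-5/9)·h_3 from -3/2a + 2/9b² - 55/9b + 35/2 → 2/9b² - 58/9b + 80/3
  leading term b²: subtract (1)·h_4 from 2/9b² - 58/9b + 80/3 → 0
  remainder 0.

S(f_1,h_4): lcm = ab². S = 151/5ab - 120a - ⅗b² + 34b.
  leading term ab: subtract (151/25)·f_1 from 151/5ab - 120a - ⅗b² + 34b → -3906/25a - ⅗b² + 1303/25b - 5134/5
  leading term a: subtract (-868/15)·h_3 from -3906/25a - ⅗b² + 1303/25b - 5134/5 → -⅗b² + 87/5b - 72
  leading term b²: subtract (-27/10)·h_4 from -⅗b² + 87/5b - 72 → 0
  remainder 0.

S(f_2,h_4): lcm = ab². S = 55/2ab - 120a + 35/2b.
  leading term ab: subtract (11/2)·f_1 from 55/2ab - 120a + 35/2b → -153a + 34b - 935
  leading term a: subtract (-170/3)·h_3 from -153a + 34b - 935 → 0
  remainder 0.

S(h_3,h_4): leading monomials are coprime, so the S-polynomial reduces to 0 (Buchberger's first criterion).
Every S-polynomial of the final basis reduces to 0, so we have a Gröbner basis.
Inter-reduce: drop elements whose leading term is divisible by another's, tail-reduce, and make monic.
Reduced Gröbner basis: {a - 2/9b + 55/9, b² - 29b + 120}.

From the last basis element, b² - 29b + 120 = 0, so b takes values in {5, 24}. Each choice, substituted upward through the basis, yields the corresponding point(s) of the solution set.
  b = 5: the earlier basis element becomes a + 5 = 0, giving a = -5 — point (-5, 5).
  b = 24: the earlier basis element becomes a + 7/9 = 0, giving a = -7/9 — point (-7/9, 24).
Check: every point annihilates each of the original generators.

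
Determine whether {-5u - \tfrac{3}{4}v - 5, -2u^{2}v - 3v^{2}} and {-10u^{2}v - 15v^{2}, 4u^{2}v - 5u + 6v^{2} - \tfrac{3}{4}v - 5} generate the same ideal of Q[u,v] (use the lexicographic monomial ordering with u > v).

Yes, the ideals are equal.

Two ideals are equal iff their reduced Gröbner bases coincide (the reduced basis is unique for a fixed ordering).
Buchberger on the first generating set:
f_1 = -5u - \tfrac{3}{4}v - 5, LT = u.
f_2 = -2u^{2}v - 3v^{2}, LT = u^{2}v.

S(f_1,f_2): lcm = u^{2}v. S = \tfrac{3}{20}uv^{2} + uv - \tfrac{3}{2}v^{2}.
  leading term uv^{2}: subtract (-\tfrac{3}{100}v^{2})·f_1 from \tfrac{3}{20}uv^{2} + uv - \tfrac{3}{2}v^{2} → uv - \tfrac{9}{400}v^{3} - \tfrac{33}{20}v^{2}
  leading term uv: subtract (-\tfrac{1}{5}v)·f_1 from uv - \tfrac{9}{400}v^{3} - \tfrac{33}{20}v^{2} → -\tfrac{9}{400}v^{3} - \tfrac{9}{5}v^{2} - v
  leading term v^{3}: no divisor's leading term divides it; move -\tfrac{9}{400}v^{3} to the remainder.
  leading term v^{2}: no divisor's leading term divides it; move -\tfrac{9}{5}v^{2} to the remainder.
  leading term v: no divisor's leading term divides it; move -v to the remainder.
  remainder -\tfrac{9}{400}v^{3} - \tfrac{9}{5}v^{2} - v ≠ 0; add g_3 = -\tfrac{9}{400}v^{3} - \tfrac{9}{5}v^{2} - v to the basis.

The other S-polynomials (S(f_1,g_3), S(f_2,g_3)) all reduce to 0 modulo the current basis, so we have a Gröbner basis.
Inter-reduce: drop elements whose leading term is divisible by another's, tail-reduce, and make monic.
Reduced Gröbner basis: {u + \tfrac{3}{20}v + 1, v^{3} + 80v^{2} + \tfrac{400}{9}v}.

Buchberger on the second generating set:
h_1 = -10u^{2}v - 15v^{2}, LT = u^{2}v.
h_2 = 4u^{2}v - 5u + 6v^{2} - \tfrac{3}{4}v - 5, LT = u^{2}v.

S(h_1,h_2): lcm = u^{2}v. S = \tfrac{5}{4}u + \tfrac{3}{16}v + \tfrac{5}{4}.
  leading term u: no divisor's leading term divides it; move \tfrac{5}{4}u to the remainder.
  leading term v: no divisor's leading term divides it; move \tfrac{3}{16}v to the remainder.
  leading term 1: no divisor's leading term divides it; move \tfrac{5}{4} to the remainder.
  remainder \tfrac{5}{4}u + \tfrac{3}{16}v + \tfrac{5}{4} ≠ 0; add k_3 = \tfrac{5}{4}u + \tfrac{3}{16}v + \tfrac{5}{4} to the basis.

S(h_1,k_3): lcm = u^{2}v. S = -\tfrac{3}{20}uv^{2} - uv + \tfrac{3}{2}v^{2}.
  leading term uv^{2}: subtract (-\tfrac{3}{25}v^{2})·k_3 from -\tfrac{3}{20}uv^{2} - uv + \tfrac{3}{2}v^{2} → -uv + \tfrac{9}{400}v^{3} + \tfrac{33}{20}v^{2}
  leading term uv: subtract (-\tfrac{4}{5}v)·k_3 from -uv + \tfrac{9}{400}v^{3} + \tfrac{33}{20}v^{2} → \tfrac{9}{400}v^{3} + \tfrac{9}{5}v^{2} + v
  leading term v^{3}: no divisor's leading term divides it; move \tfrac{9}{400}v^{3} to the remainder.
  leading term v^{2}: no divisor's leading term divides it; move \tfrac{9}{5}v^{2} to the remainder.
  leading term v: no divisor's leading term divides it; move v to the remainder.
  remainder \tfrac{9}{400}v^{3} + \tfrac{9}{5}v^{2} + v ≠ 0; add k_4 = \tfrac{9}{400}v^{3} + \tfrac{9}{5}v^{2} + v to the basis.

The other S-polynomials (S(h_2,k_3), S(h_1,k_4), S(h_2,k_4), S(k_3,k_4)) all reduce to 0 modulo the current basis, so we have a Gröbner basis.
Inter-reduce: drop elements whose leading term is divisible by another's, tail-reduce, and make monic.
Reduced Gröbner basis: {u + \tfrac{3}{20}v + 1, v^{3} + 80v^{2} + \tfrac{400}{9}v}.

The two bases agree; hence the ideals are identical.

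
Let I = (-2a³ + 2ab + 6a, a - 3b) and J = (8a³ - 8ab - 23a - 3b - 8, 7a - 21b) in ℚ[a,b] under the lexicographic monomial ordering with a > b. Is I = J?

Equality of ideals is decidable: compute both reduced Gröbner bases (unique for the ordering) and check whether they agree.
Buchberger on the first generating set:
f_1 = -2a³ + 2ab + 6a, LT = a³.
f_2 = a - 3b, LT = a.

S(f_1,f_2): lcm = a³. S = 3a²b - ab - 3a.
  leading term a²b: subtract (3ab)·f_2 from 3a²b - ab - 3a → 9ab² - ab - 3a
  leading term ab²: subtract (9b²)·f_2 from 9ab² - ab - 3a → -ab - 3a + 27b³
  leading term ab: subtract (-b)·f_2 from -ab - 3a + 27b³ → -3a + 27b³ - 3b²
  leading term a: subtract (-3)·f_2 from -3a + 27b³ - 3b² → 27b³ - 3b² - 9b
  leading term b³: no divisor's leading term divides it; move 27b³ to the remainder.
  leading term b²: no divisor's leading term divides it; move -3b² to the remainder.
  leading term b: no divisor's leading term divides it; move -9b to the remainder.
  remainder 27b³ - 3b² - 9b ≠ 0; add g_3 = 27b³ - 3b² - 9b to the basis.

S(f_1,g_3): leading monomials are coprime, so the S-polynomial reduces to 0 (Buchberger's first criterion).
S(f_2,g_3): leading monomials are coprime, so the S-polynomial reduces to 0 (Buchberger's first criterion).
Every S-polynomial of the final basis reduces to 0, so we have a Gröbner basis.
Inter-reduce: drop elements whose leading term is divisible by another's, tail-reduce, and make monic.
Reduced Gröbner basis: {a - 3b, b³ - 1/9b² - ⅓b}.

Buchberger on the second generating set:
h_1 = 8a³ - 8ab - 23a - 3b - 8, LT = a³.
h_2 = 7a - 21b, LT = a.

S(h_1,h_2): lcm = a³. S = 3a²b - ab - 23/8a - ⅜b - 1.
  leading term a²b: subtract (3/7ab)·h_2 from 3a²b - ab - 23/8a - ⅜b - 1 → 9ab² - ab - 23/8a - ⅜b - 1
  leading term ab²: subtract (9/7b²)·h_2 from 9ab² - ab - 23/8a - ⅜b - 1 → -ab - 23/8a + 27b³ - ⅜b - 1
  leading term ab: subtract (-1/7b)·h_2 from -ab - 23/8a + 27b³ - ⅜b - 1 → -23/8a + 27b³ - 3b² - ⅜b - 1
  leading term a: subtract (-23/56)·h_2 from -23/8a + 27b³ - 3b² - ⅜b - 1 → 27b³ - 3b² - 9b - 1
  leading term b³: no divisor's leading term divides it; move 27b³ to the remainder.
  leading term b²: no divisor's leading term divides it; move -3b² to the remainder.
  leading term b: no divisor's leading term divides it; move -9b to the remainder.
  leading term 1: no divisor's leading term divides it; move -1 to the remainder.
  remainder 27b³ - 3b² - 9b - 1 ≠ 0; add k_3 = 27b³ - 3b² - 9b - 1 to the basis.

S(h_1,k_3): leading monomials are coprime, so the S-polynomial reduces to 0 (Buchberger's first criterion).
S(h_2,k_3): leading monomials are coprime, so the S-polynomial reduces to 0 (Buchberger's first criterion).
Every S-polynomial of the final basis reduces to 0, so we have a Gröbner basis.
Inter-reduce: drop elements whose leading term is divisible by another's, tail-reduce, and make monic.
Reduced Gröbner basis: {a - 3b, b³ - 1/9b² - ⅓b - 1/27}.

Since the reduced bases disagree, the two ideals are not the same.

No, the ideals differ.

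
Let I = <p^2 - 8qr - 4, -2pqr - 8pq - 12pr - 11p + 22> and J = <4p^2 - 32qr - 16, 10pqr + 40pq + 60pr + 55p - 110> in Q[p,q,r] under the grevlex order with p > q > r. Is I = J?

Yes, the ideals are equal.

Equality of ideals is decidable: compute both reduced Gröbner bases (unique for the ordering) and check whether they agree.
Buchberger on the first generating set:
f_1 = p^2 - 8qr - 4, LT = p^2.
f_2 = -2pqr - 8pq - 12pr - 11p + 22, LT = pqr.

S(f_1,f_2): lcm = p^2qr. S = -8q^2r^2 - 4p^2q - 6p^2r - 11/2p^2 - 4qr + 11p.
  leading term q^2r^2: no divisor's leading term divides it; move -8q^2r^2 to the remainder.
  leading term p^2q: subtract (-4q)·f_1 from -4p^2q - 6p^2r - 11/2p^2 - 4qr + 11p → -6p^2r - 32q^2r - 11/2p^2 - 4qr + 11p - 16q
  leading term p^2r: subtract (-6r)·f_1 from -6p^2r - 32q^2r - 11/2p^2 - 4qr + 11p - 16q → -32q^2r - 48qr^2 - 11/2p^2 - 4qr + 11p - 16q - 24r
  leading term q^2r: no divisor's leading term divides it; move -32q^2r to the remainder.
  leading term qr^2: no divisor's leading term divides it; move -48qr^2 to the remainder.
  leading term p^2: subtract (-11/2)·f_1 from -11/2p^2 - 4qr + 11p - 16q - 24r → -48qr + 11p - 16q - 24r - 22
  leading term qr: no divisor's leading term divides it; move -48qr to the remainder.
  leading term p: no divisor's leading term divides it; move 11p to the remainder.
  leading term q: no divisor's leading term divides it; move -16q to the remainder.
  leading term r: no divisor's leading term divides it; move -24r to the remainder.
  leading term 1: no divisor's leading term divides it; move -22 to the remainder.
  remainder -8q^2r^2 - 32q^2r - 48qr^2 - 48qr + 11p - 16q - 24r - 22 ≠ 0; add g_3 = -8q^2r^2 - 32q^2r - 48qr^2 - 48qr + 11p - 16q - 24r - 22 to the basis.

The other S-polynomials (S(f_1,g_3), S(f_2,g_3)) all reduce to 0 modulo the current basis, so we have a Gröbner basis.
Inter-reduce: drop elements whose leading term is divisible by another's, tail-reduce, and make monic.
Reduced Gröbner basis: {q^2r^2 + 4q^2r + 6qr^2 + 6qr - 11/8p + 2q + 3r + 11/4, pqr + 4pq + 6pr + 11/2p - 11, p^2 - 8qr - 4}.

Buchberger on the second generating set:
h_1 = 4p^2 - 32qr - 16, LT = p^2.
h_2 = 10pqr + 40pq + 60pr + 55p - 110, LT = pqr.

S(h_1,h_2): lcm = p^2qr. S = -8q^2r^2 - 4p^2q - 6p^2r - 11/2p^2 - 4qr + 11p.
  leading term q^2r^2: no divisor's leading term divides it; move -8q^2r^2 to the remainder.
  leading term p^2q: subtract (-q)·h_1 from -4p^2q - 6p^2r - 11/2p^2 - 4qr + 11p → -6p^2r - 32q^2r - 11/2p^2 - 4qr + 11p - 16q
  leading term p^2r: subtract (-3/2r)·h_1 from -6p^2r - 32q^2r - 11/2p^2 - 4qr + 11p - 16q → -32q^2r - 48qr^2 - 11/2p^2 - 4qr + 11p - 16q - 24r
  leading term q^2r: no divisor's leading term divides it; move -32q^2r to the remainder.
  leading term qr^2: no divisor's leading term divides it; move -48qr^2 to the remainder.
  leading term p^2: subtract (-11/8)·h_1 from -11/2p^2 - 4qr + 11p - 16q - 24r → -48qr + 11p - 16q - 24r - 22
  leading term qr: no divisor's leading term divides it; move -48qr to the remainder.
  leading term p: no divisor's leading term divides it; move 11p to the remainder.
  leading term q: no divisor's leading term divides it; move -16q to the remainder.
  leading term r: no divisor's leading term divides it; move -24r to the remainder.
  leading term 1: no divisor's leading term divides it; move -22 to the remainder.
  remainder -8q^2r^2 - 32q^2r - 48qr^2 - 48qr + 11p - 16q - 24r - 22 ≠ 0; add k_3 = -8q^2r^2 - 32q^2r - 48qr^2 - 48qr + 11p - 16q - 24r - 22 to the basis.

The other S-polynomials (S(h_1,k_3), S(h_2,k_3)) all reduce to 0 modulo the current basis, so we have a Gröbner basis.
Inter-reduce: drop elements whose leading term is divisible by another's, tail-reduce, and make monic.
Reduced Gröbner basis: {q^2r^2 + 4q^2r + 6qr^2 + 6qr - 11/8p + 2q + 3r + 11/4, pqr + 4pq + 6pr + 11/2p - 11, p^2 - 8qr - 4}.

These coincide, so the ideals are equal.
The choice of monomial ordering does not affect the verdict — as long as both bases are computed under the same ordering, their equality decides ideal equality.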